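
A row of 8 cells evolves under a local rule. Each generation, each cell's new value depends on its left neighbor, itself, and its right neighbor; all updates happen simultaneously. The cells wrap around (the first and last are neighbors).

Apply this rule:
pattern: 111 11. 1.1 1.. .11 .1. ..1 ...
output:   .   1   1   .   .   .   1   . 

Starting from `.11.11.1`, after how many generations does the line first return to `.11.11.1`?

8

generation 1: 1.11.11.
generation 2: .1.11.11
generation 3: 1.1.11.1
generation 4: 11.1.11.
generation 5: .11.1.11
generation 6: 1.11.1.1
generation 7: 11.11.1.
generation 8: .11.11.1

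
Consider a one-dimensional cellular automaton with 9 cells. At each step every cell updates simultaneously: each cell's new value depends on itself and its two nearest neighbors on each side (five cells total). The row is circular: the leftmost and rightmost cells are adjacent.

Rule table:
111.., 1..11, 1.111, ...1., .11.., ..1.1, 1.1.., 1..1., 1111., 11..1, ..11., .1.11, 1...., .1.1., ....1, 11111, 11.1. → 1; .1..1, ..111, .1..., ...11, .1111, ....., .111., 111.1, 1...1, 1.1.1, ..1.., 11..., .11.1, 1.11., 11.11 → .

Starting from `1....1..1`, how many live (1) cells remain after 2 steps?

step 1: 1.111..11
step 2: ..1.111..
count of 1: 4

4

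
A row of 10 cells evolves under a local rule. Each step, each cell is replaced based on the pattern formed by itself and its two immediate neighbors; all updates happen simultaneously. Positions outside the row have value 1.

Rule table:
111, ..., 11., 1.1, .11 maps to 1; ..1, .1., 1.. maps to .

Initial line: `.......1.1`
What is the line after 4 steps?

.11111..11
111111..11
111111..11  (fixed point — unchanged through step 4)

111111..11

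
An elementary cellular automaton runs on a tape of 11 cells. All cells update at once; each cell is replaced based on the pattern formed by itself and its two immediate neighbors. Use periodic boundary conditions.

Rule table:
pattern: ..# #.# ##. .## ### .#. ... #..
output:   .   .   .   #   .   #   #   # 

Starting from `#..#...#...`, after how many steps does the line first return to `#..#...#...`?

step 1: ##.###.###.
step 2: #..#...#...

2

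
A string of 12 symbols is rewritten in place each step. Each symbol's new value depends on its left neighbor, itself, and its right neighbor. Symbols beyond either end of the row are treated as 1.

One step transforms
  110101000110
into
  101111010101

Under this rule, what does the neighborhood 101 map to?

1

At position 2 the neighborhood is 101; the next row has 1 there.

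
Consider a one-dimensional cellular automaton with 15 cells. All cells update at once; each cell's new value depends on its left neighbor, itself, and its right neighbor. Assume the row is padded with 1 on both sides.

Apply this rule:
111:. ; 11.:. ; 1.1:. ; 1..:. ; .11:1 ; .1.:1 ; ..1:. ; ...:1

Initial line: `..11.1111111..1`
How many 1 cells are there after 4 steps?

8

..1..1........1
..1..1.111111.1
..1..1.1......1
..1..1.1.1111.1
count of 1: 8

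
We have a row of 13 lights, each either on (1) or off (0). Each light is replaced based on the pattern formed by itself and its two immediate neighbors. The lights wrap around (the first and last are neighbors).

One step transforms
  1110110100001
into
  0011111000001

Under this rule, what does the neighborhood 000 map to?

At position 9 the neighborhood is 000; the next row has 0 there.

0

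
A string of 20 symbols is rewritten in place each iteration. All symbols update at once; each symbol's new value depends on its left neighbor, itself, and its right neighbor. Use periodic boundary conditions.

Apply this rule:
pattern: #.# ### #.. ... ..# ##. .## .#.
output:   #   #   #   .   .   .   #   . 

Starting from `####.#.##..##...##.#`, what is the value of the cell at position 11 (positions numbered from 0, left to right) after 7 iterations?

#

###.#.##.#.#.#..#.##
##.#.##.#.#.#.#..###
#.#.##.#.#.#.#.#.###
.#.##.#.#.#.#.#.####
#.##.#.#.#.#.#.####.
.##.#.#.#.#.#.####.#
##.#.#.#.#.#.####.#.
position 11 holds #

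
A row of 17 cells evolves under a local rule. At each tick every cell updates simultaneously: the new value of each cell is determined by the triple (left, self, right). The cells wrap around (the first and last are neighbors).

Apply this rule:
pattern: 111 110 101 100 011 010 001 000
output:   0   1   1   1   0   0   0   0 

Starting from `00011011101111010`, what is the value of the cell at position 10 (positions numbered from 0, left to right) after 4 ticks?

0

00001100110001101
10000110011000110
01000011001100011
10100001100110001
position 10 holds 0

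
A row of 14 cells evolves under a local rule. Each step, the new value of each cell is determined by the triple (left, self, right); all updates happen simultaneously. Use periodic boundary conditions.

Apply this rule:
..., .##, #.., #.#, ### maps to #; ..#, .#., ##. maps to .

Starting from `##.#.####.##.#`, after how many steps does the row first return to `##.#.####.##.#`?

14

step 1: #.#.####.##.##
step 2: .#.####.##.###
step 3: #.####.##.###.
step 4: .####.##.###.#
step 5: ####.##.###.#.
step 6: ###.##.###.#.#
step 7: ##.##.###.#.##
step 8: #.##.###.#.###
step 9: .##.###.#.####
step 10: ##.###.#.####.
step 11: #.###.#.####.#
step 12: .###.#.####.##
step 13: ###.#.####.##.
step 14: ##.#.####.##.#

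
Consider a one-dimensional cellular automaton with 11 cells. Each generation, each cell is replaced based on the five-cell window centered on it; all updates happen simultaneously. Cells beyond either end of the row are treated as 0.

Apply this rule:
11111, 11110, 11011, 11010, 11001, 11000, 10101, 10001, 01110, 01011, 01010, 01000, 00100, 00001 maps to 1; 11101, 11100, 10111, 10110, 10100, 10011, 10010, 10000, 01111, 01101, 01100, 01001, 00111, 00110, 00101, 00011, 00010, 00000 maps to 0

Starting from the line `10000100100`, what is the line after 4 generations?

10001000010

generation 1: 11010100110
generation 2: 00111000001
generation 3: 10010100101
generation 4: 10001000010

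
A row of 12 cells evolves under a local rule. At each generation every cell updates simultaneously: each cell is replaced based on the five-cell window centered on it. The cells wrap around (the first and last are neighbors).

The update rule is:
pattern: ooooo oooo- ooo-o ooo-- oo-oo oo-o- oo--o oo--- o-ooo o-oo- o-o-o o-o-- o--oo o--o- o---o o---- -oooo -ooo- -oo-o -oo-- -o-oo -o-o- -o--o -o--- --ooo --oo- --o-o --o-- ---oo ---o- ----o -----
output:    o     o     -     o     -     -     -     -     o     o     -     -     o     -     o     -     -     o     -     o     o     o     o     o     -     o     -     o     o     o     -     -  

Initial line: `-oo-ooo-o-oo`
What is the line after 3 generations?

generation 1: -o--oo---oo-
generation 2: -ooooo-oooo-
generation 3: o--oo--o-oo-

o--oo--o-oo-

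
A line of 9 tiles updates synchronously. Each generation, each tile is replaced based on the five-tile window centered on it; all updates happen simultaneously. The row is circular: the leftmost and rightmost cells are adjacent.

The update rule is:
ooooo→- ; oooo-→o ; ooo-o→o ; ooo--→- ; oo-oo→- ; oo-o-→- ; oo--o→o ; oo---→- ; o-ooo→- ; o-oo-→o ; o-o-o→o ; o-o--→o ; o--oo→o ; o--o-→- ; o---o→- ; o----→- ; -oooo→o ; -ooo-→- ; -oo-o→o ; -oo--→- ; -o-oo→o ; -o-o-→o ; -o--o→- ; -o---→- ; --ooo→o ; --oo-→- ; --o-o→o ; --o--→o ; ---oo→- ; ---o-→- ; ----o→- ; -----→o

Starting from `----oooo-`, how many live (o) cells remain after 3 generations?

4

-o--ooo--
-o-oo----
-ooo---o-
count of o: 4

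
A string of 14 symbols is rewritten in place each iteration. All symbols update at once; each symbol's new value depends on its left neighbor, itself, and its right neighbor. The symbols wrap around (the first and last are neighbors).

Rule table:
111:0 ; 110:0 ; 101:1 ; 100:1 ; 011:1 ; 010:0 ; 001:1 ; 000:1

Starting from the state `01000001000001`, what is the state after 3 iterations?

iteration 1: 10111110111110
iteration 2: 01100001100001
iteration 3: 11011111011110

11011111011110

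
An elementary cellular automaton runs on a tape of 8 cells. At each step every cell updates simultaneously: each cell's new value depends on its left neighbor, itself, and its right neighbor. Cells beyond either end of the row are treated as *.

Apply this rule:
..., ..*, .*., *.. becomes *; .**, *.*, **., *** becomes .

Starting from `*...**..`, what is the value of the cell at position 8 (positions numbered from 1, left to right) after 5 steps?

step 1: .***..**
step 2: ....**..
step 3: ****..**
step 4: ....**..  (repeats step 2; period 2)
step 5: ****..**
position 8 holds *

*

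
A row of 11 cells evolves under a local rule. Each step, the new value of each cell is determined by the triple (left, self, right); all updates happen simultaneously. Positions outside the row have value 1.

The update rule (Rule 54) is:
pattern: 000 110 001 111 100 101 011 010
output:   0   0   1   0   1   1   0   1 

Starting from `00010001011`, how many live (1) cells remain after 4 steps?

10111011100
01000100011
11101110100
00010001111
count of 1: 5

5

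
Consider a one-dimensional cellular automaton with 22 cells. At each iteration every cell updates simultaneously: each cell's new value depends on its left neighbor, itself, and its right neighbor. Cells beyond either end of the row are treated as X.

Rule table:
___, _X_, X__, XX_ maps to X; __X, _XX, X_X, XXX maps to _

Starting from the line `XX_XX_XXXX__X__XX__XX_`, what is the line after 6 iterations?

_X__X____XX_XX__XX__X_
_XX_XXXX__X__XX__XX_X_
__X____XX_XX__XX__X_X_
X_XXXX__X__XX__XX_X_X_
X____XX_XX__XX__X_X_X_
XXXX__X__XX__XX_X_X_X_

XXXX__X__XX__XX_X_X_X_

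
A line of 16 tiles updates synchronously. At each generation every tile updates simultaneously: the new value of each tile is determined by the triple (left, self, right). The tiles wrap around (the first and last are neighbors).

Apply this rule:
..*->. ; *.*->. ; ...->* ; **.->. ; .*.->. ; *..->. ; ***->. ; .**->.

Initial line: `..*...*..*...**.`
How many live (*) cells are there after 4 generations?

*...*......*....
..*...****...**.
*...*......*....  (repeats generation 1; period 2)
generation 4: ..*...****...**.
count of *: 7

7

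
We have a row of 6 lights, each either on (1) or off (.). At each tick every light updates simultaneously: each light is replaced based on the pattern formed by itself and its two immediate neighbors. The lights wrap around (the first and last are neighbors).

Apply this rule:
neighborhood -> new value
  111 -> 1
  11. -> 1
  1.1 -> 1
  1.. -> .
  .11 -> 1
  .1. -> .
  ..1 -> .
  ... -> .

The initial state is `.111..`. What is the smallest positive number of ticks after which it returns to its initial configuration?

1

.111..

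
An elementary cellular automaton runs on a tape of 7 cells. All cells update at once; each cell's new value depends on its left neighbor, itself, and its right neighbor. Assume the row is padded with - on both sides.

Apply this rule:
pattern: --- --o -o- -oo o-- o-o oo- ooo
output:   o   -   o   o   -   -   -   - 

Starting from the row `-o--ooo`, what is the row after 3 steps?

-o--o-o

-o--o--
-o--o-o
-o--o-o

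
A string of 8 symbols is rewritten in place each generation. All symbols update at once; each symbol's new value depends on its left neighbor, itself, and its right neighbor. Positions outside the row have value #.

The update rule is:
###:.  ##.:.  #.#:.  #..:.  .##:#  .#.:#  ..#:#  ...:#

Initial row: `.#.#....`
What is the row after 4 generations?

.#.#.#.#

.#.#.###
.#.#.#..
.#.#.#.#
.#.#.#.#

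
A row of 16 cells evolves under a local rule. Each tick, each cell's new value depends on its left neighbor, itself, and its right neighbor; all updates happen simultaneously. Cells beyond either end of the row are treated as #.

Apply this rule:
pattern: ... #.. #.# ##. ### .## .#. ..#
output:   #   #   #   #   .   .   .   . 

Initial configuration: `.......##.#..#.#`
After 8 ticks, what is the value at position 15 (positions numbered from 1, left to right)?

.

tick 1: ######..##.#..#.
tick 2: .....##..##.#..#
tick 3: ####..##..##.#..
tick 4: ...##..##..##.#.
tick 5: ##..##..##..##.#
tick 6: .##..##..##..##.
tick 7: #.##..##..##..##
tick 8: ##.##..##..##...
position 15 holds .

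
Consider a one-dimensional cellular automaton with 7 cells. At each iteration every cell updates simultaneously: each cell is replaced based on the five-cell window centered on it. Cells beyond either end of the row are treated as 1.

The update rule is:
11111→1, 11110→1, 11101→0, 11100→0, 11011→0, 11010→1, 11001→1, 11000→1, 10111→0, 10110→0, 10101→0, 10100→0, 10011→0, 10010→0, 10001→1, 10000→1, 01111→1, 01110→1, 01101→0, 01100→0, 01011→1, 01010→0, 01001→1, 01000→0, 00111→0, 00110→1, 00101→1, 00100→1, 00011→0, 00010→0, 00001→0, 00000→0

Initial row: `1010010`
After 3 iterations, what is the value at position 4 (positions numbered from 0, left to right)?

iteration 1: 0101011
iteration 2: 1000101
iteration 3: 0110110
position 4 holds 1

1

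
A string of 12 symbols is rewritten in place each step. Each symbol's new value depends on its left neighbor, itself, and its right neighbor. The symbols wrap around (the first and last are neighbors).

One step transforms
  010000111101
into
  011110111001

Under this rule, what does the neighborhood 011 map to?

At position 6 the neighborhood is 011; the next row has 1 there.

1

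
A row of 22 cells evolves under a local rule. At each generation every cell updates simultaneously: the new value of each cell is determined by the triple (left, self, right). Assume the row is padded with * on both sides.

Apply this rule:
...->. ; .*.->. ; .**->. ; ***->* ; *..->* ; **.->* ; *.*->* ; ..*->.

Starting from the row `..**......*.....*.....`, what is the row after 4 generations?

*..**......*.....*....
**..**......*.....*...
***..**......*.....*..
****..**......*.....*.

****..**......*.....*.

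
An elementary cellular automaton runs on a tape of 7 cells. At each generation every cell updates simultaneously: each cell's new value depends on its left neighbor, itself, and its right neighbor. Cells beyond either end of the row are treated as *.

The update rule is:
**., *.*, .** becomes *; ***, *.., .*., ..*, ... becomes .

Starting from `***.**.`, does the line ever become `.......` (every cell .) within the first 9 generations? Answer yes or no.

..*****
..*....
.......
all cells are . at generation 3

yes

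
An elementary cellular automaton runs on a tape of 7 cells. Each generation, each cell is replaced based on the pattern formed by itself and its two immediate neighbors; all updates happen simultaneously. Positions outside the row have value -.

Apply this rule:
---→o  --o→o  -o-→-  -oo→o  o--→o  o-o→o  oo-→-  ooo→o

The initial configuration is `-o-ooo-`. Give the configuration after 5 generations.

o-ooo-o
-ooo-o-
ooo-o-o
oo-o-o-
o-o-o-o

o-o-o-o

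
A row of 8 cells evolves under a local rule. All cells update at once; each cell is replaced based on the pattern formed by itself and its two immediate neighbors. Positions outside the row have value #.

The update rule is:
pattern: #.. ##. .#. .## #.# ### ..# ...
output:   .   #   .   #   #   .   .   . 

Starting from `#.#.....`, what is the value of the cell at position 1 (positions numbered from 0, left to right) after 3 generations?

.

##......
.#......
#.......
position 1 holds .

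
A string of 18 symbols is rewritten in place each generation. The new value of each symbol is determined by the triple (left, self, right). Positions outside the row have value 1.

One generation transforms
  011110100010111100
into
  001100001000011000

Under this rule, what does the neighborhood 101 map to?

0

At position 0 the neighborhood is 101; the next row has 0 there.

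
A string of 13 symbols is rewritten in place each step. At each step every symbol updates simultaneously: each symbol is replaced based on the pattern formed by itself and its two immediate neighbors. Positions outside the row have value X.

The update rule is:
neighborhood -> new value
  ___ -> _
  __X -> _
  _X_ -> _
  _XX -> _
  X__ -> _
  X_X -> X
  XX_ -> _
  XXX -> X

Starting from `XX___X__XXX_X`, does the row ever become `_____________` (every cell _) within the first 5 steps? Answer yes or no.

step 1: X________X_X_
step 2: __________X_X
step 3: ___________X_
step 4: ____________X
step 5: _____________
all cells are _ at step 5

yes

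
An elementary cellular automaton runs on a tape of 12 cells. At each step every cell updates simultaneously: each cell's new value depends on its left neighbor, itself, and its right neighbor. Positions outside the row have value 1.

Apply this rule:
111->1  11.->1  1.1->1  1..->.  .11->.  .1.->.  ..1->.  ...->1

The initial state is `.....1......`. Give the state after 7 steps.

111111......

.111...1111.
1.11.1..1111
11.11....111
111.1.11..11
1111.1.1...1
11111.1..1..
111111......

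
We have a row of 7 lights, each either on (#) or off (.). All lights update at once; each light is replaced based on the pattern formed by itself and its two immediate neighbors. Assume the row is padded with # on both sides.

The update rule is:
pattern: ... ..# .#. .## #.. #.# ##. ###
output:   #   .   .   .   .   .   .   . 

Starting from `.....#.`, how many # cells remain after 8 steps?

.###...
.....#.  (repeats step 0; period 2)
step 8: .....#.
count of #: 1

1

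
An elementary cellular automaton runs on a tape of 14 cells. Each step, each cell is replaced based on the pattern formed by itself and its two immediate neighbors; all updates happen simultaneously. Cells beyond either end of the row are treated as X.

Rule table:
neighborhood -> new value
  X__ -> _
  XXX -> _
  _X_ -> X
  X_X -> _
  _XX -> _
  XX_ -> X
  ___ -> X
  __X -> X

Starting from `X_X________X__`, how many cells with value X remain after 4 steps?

X_X_XXXXXXXX_X
X_X________X__  (repeats step 0; period 2)
step 4: X_X________X__
count of X: 3

3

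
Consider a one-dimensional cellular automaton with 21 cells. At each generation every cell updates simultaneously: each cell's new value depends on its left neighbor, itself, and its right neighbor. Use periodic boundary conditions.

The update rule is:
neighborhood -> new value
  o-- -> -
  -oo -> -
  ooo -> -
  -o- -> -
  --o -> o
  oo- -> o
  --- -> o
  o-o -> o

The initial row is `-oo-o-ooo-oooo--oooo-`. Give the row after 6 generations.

o-oo-o--oo---o-o---o-
-o-oo--o-o-oo-o--oo-o
o-o-o-o-o-o-oo--o-oo-
-o-o-o-o-o-o-o-o-o-oo
o-o-o-o-o-o-o-o-o-o-o
oo-o-o-o-o-o-o-o-o-o-

oo-o-o-o-o-o-o-o-o-o-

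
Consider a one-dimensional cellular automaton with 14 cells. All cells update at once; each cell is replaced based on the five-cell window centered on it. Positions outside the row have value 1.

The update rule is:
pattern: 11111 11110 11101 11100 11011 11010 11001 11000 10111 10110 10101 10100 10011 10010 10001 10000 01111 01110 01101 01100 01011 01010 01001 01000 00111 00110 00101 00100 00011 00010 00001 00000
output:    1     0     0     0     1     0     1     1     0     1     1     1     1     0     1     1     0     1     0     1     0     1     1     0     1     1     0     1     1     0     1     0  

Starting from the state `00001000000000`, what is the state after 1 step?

11101010000011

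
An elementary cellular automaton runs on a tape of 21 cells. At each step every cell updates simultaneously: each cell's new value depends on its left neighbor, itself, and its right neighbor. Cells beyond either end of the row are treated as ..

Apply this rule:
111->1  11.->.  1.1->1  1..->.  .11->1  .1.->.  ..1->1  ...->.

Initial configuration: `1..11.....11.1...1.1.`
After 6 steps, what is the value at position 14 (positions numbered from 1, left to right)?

step 1: ..11.....11.1...1.1..
step 2: .11.....11.1...1.1...
step 3: 11.....11.1...1.1....
step 4: 1.....11.1...1.1.....
step 5: .....11.1...1.1......
step 6: ....11.1...1.1.......
position 14 holds 1

1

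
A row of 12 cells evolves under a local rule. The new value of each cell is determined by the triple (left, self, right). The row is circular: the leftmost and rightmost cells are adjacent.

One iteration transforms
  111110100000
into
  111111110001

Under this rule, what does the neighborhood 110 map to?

At position 4 the neighborhood is 110; the next row has 1 there.

1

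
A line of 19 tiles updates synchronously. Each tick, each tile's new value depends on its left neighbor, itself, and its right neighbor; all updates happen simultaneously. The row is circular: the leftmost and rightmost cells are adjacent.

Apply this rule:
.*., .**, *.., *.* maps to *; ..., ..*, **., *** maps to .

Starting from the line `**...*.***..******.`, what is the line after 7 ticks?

**.*..*.....**.....

tick 1: *.*..***..*.*.....*
tick 2: .***.*..*.****....*
tick 3: **..***.***...*...*
tick 4: ..*.*..**..*..**..*
tick 5: *.****.*.*.**.*.*.*
tick 6: .**...******.******
tick 7: **.*..*.....**.....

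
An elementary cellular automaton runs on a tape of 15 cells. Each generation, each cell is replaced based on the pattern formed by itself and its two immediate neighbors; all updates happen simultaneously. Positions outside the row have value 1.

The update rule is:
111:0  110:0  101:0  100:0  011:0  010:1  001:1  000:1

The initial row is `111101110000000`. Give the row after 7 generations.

generation 1: 000000000111111
generation 2: 011111111000000
generation 3: 000000000011111
generation 4: 011111111100000
generation 5: 000000000001111
generation 6: 011111111110000
generation 7: 000000000000111

000000000000111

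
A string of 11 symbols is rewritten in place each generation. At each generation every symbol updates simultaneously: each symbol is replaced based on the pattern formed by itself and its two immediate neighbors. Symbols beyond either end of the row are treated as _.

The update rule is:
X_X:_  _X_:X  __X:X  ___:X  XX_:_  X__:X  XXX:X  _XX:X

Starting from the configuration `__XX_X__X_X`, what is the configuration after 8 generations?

XX__XX__XX_

generation 1: XXX__XXXX_X
generation 2: XX_XXXXX__X
generation 3: X__XXXX_XXX
generation 4: XXXXXX__XX_
generation 5: XXXXX_XXX_X
generation 6: XXXX__XX__X
generation 7: XXX_XXX_XXX
generation 8: XX__XX__XX_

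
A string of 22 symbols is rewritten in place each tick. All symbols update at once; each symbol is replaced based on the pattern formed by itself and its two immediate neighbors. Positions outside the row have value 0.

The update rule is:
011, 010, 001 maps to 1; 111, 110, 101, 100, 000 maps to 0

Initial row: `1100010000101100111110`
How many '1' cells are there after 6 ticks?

1000110001101001100000
1001100011001011000000
1011000110011010000000
1010001100110010000000
1010011001100110000000
1010110011001100000000
count of 1: 8

8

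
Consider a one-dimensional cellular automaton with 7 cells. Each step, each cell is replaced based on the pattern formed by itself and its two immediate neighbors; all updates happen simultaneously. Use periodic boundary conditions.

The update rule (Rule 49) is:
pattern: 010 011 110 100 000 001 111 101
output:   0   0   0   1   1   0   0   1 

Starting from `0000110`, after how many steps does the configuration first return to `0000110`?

14

1110001
0001100
1100011
0011000
1000111
0110000
0001111
1100000
0011110
1000001
0111100
0000011
1111000
0000110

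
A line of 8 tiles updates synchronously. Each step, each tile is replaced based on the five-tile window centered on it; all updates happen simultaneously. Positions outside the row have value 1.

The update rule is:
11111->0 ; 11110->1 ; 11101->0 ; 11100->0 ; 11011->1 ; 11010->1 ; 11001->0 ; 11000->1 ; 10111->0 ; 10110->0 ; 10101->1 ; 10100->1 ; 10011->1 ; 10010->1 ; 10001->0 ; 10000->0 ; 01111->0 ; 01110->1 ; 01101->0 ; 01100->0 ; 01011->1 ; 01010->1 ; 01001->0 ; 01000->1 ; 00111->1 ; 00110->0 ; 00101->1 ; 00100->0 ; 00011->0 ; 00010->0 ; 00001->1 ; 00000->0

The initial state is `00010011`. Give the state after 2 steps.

01010001

10000110
01010001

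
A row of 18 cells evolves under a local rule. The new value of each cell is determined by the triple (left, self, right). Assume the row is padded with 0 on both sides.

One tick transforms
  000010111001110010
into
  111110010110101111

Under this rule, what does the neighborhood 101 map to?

At position 5 the neighborhood is 101; the next row has 0 there.

0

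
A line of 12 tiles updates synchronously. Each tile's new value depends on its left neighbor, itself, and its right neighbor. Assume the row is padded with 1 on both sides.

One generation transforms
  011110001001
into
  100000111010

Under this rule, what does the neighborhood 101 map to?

1

At position 0 the neighborhood is 101; the next row has 1 there.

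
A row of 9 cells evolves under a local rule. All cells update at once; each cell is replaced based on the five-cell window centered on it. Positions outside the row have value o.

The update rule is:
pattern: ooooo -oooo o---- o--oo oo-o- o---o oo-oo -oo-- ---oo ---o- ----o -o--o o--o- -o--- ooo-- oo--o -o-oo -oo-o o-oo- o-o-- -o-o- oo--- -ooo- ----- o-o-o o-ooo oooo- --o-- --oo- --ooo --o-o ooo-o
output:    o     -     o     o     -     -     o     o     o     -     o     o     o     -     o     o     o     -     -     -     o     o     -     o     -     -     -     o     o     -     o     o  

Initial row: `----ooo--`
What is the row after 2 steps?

oooo--ooo
oo-ooo--o

oo-ooo--o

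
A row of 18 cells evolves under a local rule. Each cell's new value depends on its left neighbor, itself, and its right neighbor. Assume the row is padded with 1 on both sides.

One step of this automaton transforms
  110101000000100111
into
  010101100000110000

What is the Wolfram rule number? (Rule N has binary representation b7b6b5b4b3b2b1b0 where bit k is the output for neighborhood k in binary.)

position 0: 111 → 0  (bit 7 = 0)
position 1: 110 → 1  (bit 6 = 1)
position 2: 101 → 0  (bit 5 = 0)
position 6: 100 → 1  (bit 4 = 1)
position 15: 011 → 0  (bit 3 = 0)
position 3: 010 → 1  (bit 2 = 1)
position 11: 001 → 0  (bit 1 = 0)
position 7: 000 → 0  (bit 0 = 0)
bits b7..b0 = 01010100 = 84

84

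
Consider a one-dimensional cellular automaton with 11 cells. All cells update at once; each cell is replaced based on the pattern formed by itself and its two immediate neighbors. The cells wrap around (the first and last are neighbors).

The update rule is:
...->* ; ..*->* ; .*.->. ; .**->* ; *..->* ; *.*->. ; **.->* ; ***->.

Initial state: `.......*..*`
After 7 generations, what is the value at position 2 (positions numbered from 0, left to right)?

*

*******.**.
*.....*.**.
.*****..**.
**...******
.*****.....
**...******  (repeats generation 4; period 2)
generation 7: .*****.....
position 2 holds *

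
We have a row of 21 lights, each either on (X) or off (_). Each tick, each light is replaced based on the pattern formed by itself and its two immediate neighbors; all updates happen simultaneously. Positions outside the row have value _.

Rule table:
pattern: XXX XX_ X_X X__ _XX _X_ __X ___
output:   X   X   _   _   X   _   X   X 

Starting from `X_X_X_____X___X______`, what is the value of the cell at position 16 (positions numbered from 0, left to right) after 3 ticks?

______XXXX__XX__XXXXX
XXXXXXXXXX_XXX_XXXXXX
XXXXXXXXXX_XXX_XXXXXX
position 16 holds X

X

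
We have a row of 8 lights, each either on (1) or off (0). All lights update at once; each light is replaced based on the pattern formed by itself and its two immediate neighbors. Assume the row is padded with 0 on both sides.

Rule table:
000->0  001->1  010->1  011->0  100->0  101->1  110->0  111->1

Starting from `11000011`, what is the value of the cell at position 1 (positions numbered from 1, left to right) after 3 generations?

00000100
00001100
00010000
position 1 holds 0

0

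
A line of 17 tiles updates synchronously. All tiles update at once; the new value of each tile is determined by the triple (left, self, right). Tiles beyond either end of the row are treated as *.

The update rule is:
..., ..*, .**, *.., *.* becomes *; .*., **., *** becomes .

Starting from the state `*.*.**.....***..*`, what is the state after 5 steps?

..**.**.******..*

step 1: .*.**.******..***
step 2: *.**.**.....***..
step 3: .**.**.******..**
step 4: **.**.**.....***.
step 5: ..**.**.******..*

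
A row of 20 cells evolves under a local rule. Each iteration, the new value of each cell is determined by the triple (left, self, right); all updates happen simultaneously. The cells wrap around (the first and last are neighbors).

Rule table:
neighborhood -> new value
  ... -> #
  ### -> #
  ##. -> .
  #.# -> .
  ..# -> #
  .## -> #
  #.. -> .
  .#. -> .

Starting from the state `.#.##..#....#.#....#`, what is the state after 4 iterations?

iteration 1: ...#..#..###....###.
iteration 2: ###..#..###..#####..
iteration 3: ##..#..###..#####..#
iteration 4: #..#..###..#####..##

#..#..###..#####..##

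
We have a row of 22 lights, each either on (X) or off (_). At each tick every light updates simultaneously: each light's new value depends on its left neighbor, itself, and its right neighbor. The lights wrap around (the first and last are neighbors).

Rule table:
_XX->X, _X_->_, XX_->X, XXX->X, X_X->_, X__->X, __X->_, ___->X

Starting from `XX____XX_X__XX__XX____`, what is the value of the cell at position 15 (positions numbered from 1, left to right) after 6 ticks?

XXXXX_XX__X_XXX_XXXXX_
XXXXX_XXX___XXX_XXXXX_
XXXXX_XXXXX_XXX_XXXXX_
XXXXX_XXXXX_XXX_XXXXX_  (fixed point — unchanged through tick 6)
position 15 holds X

X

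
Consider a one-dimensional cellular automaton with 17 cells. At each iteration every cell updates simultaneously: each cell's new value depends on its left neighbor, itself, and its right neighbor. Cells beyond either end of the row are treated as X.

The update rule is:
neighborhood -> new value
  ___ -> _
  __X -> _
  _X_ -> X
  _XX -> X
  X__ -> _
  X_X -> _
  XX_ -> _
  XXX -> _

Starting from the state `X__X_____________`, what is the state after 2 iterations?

___X_____________
___X_____________

___X_____________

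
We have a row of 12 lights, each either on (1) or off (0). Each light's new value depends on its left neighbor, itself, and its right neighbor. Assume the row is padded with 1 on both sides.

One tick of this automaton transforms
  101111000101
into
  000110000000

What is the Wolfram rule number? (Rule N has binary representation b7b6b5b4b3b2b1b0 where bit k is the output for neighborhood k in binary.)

128

position 3: 111 → 1  (bit 7 = 1)
position 0: 110 → 0  (bit 6 = 0)
position 1: 101 → 0  (bit 5 = 0)
position 6: 100 → 0  (bit 4 = 0)
position 2: 011 → 0  (bit 3 = 0)
position 9: 010 → 0  (bit 2 = 0)
position 8: 001 → 0  (bit 1 = 0)
position 7: 000 → 0  (bit 0 = 0)
bits b7..b0 = 10000000 = 128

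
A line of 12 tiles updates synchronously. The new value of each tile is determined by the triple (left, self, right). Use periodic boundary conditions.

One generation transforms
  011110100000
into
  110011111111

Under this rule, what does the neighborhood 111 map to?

0

At position 2 the neighborhood is 111; the next row has 0 there.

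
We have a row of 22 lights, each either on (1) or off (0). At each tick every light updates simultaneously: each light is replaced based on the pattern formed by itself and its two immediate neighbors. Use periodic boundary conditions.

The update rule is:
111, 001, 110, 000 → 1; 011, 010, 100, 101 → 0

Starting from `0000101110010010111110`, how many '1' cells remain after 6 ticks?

14

1111000110100100011110
0111011010001001101110
1011001000110010100110
0001010011010100001010
1110000101000001110000
0110111000011110110111
count of 1: 14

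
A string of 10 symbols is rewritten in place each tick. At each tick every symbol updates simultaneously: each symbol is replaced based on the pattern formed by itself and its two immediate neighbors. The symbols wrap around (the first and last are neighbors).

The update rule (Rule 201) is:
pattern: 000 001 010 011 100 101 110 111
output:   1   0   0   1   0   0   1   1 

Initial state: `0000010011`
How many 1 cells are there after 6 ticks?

7

tick 1: 0111000011
tick 2: 0111011011
tick 3: 0111011011  (fixed point — unchanged through tick 6)
count of 1: 7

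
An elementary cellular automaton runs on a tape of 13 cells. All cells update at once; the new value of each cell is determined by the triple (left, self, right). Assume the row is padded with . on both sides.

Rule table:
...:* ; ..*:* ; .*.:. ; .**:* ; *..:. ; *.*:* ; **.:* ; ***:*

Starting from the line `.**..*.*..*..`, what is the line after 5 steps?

***.*.*..*..*
****.*..*..*.
*****..*..*..
*****.*..*..*
******..*..*.

******..*..*.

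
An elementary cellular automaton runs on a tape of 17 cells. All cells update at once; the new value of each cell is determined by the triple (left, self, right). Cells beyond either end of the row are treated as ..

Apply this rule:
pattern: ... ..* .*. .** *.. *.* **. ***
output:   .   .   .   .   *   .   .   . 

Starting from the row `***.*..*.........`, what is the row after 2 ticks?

......*..*.......

tick 1: .....*..*........
tick 2: ......*..*.......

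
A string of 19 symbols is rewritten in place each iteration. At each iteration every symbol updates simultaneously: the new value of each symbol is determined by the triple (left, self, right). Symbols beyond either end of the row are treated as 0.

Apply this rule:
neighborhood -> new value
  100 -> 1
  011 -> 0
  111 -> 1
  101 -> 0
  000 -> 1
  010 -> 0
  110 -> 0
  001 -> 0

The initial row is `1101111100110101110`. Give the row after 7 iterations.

0000111010000000101
1110010001111110000
0101001100111101111
0000100010011000110
1110011001000110001
0101000100110001100
0000110010001100011

0000110010001100011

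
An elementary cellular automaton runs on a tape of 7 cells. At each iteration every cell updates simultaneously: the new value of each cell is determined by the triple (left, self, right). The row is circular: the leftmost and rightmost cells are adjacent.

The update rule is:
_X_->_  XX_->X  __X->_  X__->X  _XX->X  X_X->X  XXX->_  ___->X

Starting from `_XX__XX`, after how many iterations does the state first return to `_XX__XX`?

iteration 1: XXXX_XX
iteration 2: ___XXX_
iteration 3: XX_X_XX
iteration 4: _XX_XX_
iteration 5: _XXXXXX
iteration 6: XX____X
iteration 7: _XXXX_X
iteration 8: XX__XX_
iteration 9: XXX_XXX
iteration 10: __XXX__
iteration 11: X_X_XXX
iteration 12: XX_XX__
iteration 13: XXXXXX_
iteration 14: X____XX
iteration 15: XXXX_X_
iteration 16: X__XX_X
iteration 17: XX_XXXX
iteration 18: _XXX___
iteration 19: _X_XXXX
iteration 20: X_XX__X
iteration 21: XXXXX_X
iteration 22: ____XXX
iteration 23: XXX_X_X
iteration 24: __XX_XX
iteration 25: X_XXXXX
iteration 26: XXX____
iteration 27: X_XXXX_
iteration 28: _XX__XX

28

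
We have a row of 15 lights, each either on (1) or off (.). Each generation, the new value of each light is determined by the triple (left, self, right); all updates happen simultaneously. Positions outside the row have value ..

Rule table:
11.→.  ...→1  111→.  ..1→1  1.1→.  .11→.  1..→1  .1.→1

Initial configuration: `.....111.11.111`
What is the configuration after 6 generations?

11111..........
.....1111111111
11111..........  (repeats generation 1; period 2)
generation 6: .....1111111111

.....1111111111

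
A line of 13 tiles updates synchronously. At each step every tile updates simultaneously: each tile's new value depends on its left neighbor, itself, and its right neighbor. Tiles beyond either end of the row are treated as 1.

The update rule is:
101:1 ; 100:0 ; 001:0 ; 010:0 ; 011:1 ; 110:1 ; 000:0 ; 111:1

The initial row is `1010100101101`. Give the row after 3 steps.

1101000011111
1110000011111
1110000011111

1110000011111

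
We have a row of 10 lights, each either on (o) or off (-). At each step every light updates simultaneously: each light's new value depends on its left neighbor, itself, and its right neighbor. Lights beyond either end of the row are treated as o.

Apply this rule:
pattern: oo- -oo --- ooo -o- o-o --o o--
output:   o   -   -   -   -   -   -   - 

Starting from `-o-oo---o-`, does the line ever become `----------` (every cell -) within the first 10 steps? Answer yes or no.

----o-----
----------
all cells are - at step 2

yes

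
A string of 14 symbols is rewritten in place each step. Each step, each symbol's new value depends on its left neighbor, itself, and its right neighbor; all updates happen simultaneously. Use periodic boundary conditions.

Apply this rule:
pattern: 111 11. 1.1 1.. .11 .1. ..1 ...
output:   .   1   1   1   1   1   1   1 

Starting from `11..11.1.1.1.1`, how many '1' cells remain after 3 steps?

13

step 1: .1111111111111
step 2: 11...........1
step 3: .1111111111111
count of 1: 13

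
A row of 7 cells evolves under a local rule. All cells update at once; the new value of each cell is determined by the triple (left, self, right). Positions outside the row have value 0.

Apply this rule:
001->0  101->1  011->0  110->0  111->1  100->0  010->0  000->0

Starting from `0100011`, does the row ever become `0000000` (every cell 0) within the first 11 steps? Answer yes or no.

yes

0000000
all cells are 0 at step 1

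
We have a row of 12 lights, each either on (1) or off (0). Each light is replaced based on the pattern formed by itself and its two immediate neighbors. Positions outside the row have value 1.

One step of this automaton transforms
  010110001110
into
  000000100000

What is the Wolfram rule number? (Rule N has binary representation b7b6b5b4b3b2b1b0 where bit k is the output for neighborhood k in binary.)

1

position 9: 111 → 0  (bit 7 = 0)
position 4: 110 → 0  (bit 6 = 0)
position 0: 101 → 0  (bit 5 = 0)
position 5: 100 → 0  (bit 4 = 0)
position 3: 011 → 0  (bit 3 = 0)
position 1: 010 → 0  (bit 2 = 0)
position 7: 001 → 0  (bit 1 = 0)
position 6: 000 → 1  (bit 0 = 1)
bits b7..b0 = 00000001 = 1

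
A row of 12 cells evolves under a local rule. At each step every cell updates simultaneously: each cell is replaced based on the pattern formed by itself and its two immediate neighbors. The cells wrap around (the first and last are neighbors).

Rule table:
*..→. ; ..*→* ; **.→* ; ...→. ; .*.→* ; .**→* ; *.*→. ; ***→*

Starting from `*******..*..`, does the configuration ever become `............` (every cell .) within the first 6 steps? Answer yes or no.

no

step 1: *******.**.*
step 2: *******.**.*  (fixed point — unchanged through step 6)
step 6 is *******.**.*, still not uniform .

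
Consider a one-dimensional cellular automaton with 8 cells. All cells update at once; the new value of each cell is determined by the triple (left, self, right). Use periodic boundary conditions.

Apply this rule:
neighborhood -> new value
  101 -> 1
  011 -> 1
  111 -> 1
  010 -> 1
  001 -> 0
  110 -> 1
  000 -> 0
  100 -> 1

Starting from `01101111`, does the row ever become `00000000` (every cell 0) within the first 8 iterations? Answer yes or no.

11111111
11111111  (fixed point — unchanged through iteration 8)
iteration 8 is 11111111, still not uniform 0

no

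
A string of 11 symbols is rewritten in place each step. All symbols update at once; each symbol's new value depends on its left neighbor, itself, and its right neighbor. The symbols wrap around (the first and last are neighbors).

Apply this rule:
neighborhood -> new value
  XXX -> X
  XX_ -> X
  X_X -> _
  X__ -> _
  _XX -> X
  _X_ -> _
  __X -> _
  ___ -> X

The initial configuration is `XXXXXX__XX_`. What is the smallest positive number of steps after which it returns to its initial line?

1

step 1: XXXXXX__XX_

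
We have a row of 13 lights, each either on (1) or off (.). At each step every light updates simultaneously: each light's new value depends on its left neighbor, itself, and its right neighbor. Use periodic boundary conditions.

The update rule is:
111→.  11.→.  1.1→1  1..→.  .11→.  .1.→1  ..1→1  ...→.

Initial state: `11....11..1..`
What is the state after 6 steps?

11..1..11....

.....1...11.1
....11..1..11
...1...11.1..
..11..1..11..
.1...11.1....
11..1..11....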